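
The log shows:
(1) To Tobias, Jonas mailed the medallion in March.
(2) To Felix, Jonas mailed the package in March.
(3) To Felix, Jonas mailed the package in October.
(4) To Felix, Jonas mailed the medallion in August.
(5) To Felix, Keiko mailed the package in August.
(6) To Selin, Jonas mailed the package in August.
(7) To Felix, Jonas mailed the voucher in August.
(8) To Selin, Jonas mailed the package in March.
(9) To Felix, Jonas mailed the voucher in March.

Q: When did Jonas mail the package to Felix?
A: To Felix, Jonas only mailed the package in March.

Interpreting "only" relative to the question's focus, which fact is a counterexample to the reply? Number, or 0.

Answering "When did ...?" puts focus on the setting — here, "in March".
So "only" ranges over settings; the rest (Jonas as agent and the package as thing and Felix as recipient) is presupposed.
Fact (3) shares the background with a different setting (in October) — counterexample.
(Fact (9) would refute a reading with focus on the thing — but that is not what the question asks.)

3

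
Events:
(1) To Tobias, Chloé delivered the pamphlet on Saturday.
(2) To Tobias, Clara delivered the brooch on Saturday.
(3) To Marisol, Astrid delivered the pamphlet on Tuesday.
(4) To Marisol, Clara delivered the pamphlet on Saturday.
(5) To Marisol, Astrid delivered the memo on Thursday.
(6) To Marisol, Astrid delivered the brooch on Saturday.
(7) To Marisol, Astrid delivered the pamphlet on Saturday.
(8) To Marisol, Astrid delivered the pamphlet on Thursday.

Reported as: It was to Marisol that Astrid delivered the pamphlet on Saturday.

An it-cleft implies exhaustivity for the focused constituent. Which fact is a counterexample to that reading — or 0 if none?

0

The cleft puts "Marisol" in focus and presupposes the open proposition with agent = Astrid, thing = the pamphlet, setting = on Saturday.
Exhaustivity: Marisol is the only recipient satisfying that background.
No listed fact matches the background with a different recipient. Exhaustivity holds.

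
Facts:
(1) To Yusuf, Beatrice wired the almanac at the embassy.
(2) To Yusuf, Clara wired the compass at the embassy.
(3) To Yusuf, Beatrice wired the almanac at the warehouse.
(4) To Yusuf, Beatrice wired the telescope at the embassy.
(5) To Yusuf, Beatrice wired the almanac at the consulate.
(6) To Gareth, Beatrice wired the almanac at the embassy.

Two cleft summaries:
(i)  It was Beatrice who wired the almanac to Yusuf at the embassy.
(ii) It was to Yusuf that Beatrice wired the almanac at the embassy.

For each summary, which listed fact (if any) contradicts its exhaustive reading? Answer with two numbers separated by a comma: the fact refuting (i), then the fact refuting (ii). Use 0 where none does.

Summary (i) focuses "Beatrice" (the agent); background thing = the almanac, recipient = Yusuf, setting = at the embassy. No fact matches that background with a different agent, so 0.
Summary (ii) focuses "Yusuf" (the recipient); background agent = Beatrice, thing = the almanac, setting = at the embassy. Fact (6) matches that background with recipient = Gareth — refutes (ii).

0, 6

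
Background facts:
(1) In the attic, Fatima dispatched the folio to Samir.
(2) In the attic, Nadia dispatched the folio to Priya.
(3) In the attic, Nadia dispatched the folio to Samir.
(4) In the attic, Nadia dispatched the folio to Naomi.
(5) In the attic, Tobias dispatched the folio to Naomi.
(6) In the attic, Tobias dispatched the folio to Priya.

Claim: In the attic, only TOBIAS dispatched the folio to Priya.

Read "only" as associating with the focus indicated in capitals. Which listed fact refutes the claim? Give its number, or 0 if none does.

2

Focus (in capitals) is "Tobias" — the agent. "Only" excludes alternative agents while holding fixed the folio as thing and Priya as recipient and in the attic as setting.
Fact (2) shares the background but differs in agent (Nadia) — a counterexample.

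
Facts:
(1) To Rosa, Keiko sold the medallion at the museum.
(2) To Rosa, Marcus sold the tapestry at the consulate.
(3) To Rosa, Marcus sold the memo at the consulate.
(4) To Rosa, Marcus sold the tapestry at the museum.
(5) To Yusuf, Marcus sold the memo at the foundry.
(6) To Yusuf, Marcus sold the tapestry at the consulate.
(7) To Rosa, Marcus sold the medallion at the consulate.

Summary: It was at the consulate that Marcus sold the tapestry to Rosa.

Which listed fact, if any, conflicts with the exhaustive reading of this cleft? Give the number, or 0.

The cleft puts "at the consulate" in focus and presupposes the open proposition with Marcus as agent and the tapestry as thing and Rosa as recipient.
The exhaustive reading says no other setting fits that background.
Fact (4) shares the background but with setting = at the museum; exhaustivity is violated.

4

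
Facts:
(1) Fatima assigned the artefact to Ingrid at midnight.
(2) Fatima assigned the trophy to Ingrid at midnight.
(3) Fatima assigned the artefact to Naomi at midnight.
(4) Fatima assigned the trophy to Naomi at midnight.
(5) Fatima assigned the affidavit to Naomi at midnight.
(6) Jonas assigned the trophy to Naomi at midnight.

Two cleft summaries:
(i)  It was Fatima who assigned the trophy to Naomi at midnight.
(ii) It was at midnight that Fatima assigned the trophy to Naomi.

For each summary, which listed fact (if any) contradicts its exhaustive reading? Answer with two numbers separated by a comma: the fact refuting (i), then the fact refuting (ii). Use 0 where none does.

6, 0

Summary (i) focuses "Fatima" (the agent); background same thing, recipient, setting (the trophy / Naomi / at midnight). Fact (6) matches that background with agent = Jonas — refutes (i).
Summary (ii) focuses "at midnight" (the setting); background same agent, thing, recipient (Fatima / the trophy / Naomi). No fact matches that background with a different setting, so 0.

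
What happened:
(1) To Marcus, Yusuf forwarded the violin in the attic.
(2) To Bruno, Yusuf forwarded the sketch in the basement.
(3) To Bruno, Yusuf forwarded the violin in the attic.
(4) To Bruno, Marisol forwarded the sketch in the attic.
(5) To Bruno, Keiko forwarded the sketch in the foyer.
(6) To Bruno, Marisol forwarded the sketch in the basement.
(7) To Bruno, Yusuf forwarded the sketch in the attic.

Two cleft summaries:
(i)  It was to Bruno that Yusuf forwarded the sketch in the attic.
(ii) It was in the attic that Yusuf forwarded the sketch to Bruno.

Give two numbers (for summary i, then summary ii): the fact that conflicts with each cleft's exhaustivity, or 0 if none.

(i): focus "Bruno". No fact shares agent = Yusuf, thing = the sketch, setting = in the attic with a different recipient. 0.
(ii): focus "in the attic". Looking for agent = Yusuf, thing = the sketch, recipient = Bruno with some other setting — fact (2) has in the basement there. Refuted.

0, 2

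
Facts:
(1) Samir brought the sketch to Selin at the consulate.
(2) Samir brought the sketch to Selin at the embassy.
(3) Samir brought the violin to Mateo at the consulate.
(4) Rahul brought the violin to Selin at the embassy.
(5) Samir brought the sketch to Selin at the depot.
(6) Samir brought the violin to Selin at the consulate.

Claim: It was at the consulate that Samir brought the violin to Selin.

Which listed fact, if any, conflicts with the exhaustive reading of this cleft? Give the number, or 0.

Focus of the cleft: "at the consulate" (the setting). Presupposed background: agent = Samir, thing = the violin, recipient = Selin.
Exhaustivity: at the consulate is the only setting satisfying that background.
No listed fact matches the background with a different setting. Exhaustivity holds.

0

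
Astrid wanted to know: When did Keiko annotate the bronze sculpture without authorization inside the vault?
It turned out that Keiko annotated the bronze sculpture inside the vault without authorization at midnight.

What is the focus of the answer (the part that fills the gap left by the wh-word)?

The wh-word "when" asks about the time.
In the answer, "Keiko", "the bronze sculpture", "inside the vault" and "without authorization" are given — repeated from the question.
The constituent filling the time gap is "at midnight"; that is the focus and would carry nuclear stress.

at midnight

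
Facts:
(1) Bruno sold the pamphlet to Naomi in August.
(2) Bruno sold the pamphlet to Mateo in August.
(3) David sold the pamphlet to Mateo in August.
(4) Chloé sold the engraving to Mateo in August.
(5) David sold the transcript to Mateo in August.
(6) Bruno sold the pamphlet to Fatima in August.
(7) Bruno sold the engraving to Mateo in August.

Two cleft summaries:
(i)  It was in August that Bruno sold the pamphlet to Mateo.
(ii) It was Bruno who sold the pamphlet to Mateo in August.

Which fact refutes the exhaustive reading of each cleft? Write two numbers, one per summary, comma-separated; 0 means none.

0, 3

(i): focus "in August". No fact shares same agent, thing, recipient (Bruno / the pamphlet / Mateo) with a different setting. 0.
(ii): focus "Bruno". Looking for same thing, recipient, setting (the pamphlet / Mateo / in August) with some other agent — fact (3) has David there. Refuted.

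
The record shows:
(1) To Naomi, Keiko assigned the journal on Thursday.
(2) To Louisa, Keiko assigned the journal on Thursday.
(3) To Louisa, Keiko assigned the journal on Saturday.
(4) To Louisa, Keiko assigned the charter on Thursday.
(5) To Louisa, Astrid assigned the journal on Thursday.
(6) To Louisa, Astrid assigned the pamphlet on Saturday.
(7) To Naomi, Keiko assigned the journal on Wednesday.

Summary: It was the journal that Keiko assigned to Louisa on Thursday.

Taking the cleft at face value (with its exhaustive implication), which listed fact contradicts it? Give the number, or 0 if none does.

Focus of the cleft: "the journal" (the thing). Presupposed background: same agent, recipient, setting (Keiko / Louisa / on Thursday).
The exhaustive reading says no other thing fits that background.
But fact (4) also has same agent, recipient, setting (Keiko / Louisa / on Thursday), with thing = the charter — so the exhaustive reading fails.

4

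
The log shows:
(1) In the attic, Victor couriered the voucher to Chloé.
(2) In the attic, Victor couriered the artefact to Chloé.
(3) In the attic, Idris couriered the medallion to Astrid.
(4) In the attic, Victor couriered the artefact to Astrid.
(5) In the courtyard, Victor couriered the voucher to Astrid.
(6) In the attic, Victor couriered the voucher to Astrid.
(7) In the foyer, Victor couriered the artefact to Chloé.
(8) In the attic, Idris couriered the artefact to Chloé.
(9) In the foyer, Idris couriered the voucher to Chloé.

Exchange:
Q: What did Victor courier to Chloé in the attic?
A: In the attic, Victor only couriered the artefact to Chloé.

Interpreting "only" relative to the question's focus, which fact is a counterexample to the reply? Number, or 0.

1

Answering "What did ...?" puts focus on the thing — here, "the artefact".
So "only" ranges over things; the rest (Victor as agent and Chloé as recipient and in the attic as setting) is presupposed.
Fact (1) shares the background with a different thing (the voucher) — counterexample.
(Fact (7) would refute a reading with focus on the setting — but that is not what the question asks.)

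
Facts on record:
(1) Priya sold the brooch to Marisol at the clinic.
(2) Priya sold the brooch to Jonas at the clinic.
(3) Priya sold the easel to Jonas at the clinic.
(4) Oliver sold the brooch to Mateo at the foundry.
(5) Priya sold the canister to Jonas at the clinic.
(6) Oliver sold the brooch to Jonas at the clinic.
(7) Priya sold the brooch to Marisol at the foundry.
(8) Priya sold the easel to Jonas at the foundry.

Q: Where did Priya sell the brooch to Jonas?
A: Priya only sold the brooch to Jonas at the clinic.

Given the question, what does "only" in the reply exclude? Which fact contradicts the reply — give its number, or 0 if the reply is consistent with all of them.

The question "Where did ...?" targets the setting, so in the reply the focus falls on "at the clinic".
"Only" then excludes alternative settings while the background — same agent, thing, recipient (Priya / the brooch / Jonas) — is held fixed.
No fact keeps same agent, thing, recipient (Priya / the brooch / Jonas) while changing the setting; every other fact differs on something backgrounded. The reply stands.
(Fact (1) would refute a reading with focus on the recipient — but that is not what the question asks.)

0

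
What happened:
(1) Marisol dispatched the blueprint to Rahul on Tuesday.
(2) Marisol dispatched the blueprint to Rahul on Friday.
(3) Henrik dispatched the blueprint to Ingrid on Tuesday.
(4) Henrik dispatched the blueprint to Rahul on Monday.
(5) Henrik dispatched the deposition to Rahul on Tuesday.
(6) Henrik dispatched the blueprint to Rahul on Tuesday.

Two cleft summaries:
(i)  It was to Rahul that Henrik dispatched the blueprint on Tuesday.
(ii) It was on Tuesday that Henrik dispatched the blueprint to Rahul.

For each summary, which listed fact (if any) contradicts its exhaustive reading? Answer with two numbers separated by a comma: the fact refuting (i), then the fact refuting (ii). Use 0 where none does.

Summary (i) focuses "Rahul" (the recipient); background same agent, thing, setting (Henrik / the blueprint / on Tuesday). Fact (3) matches that background with recipient = Ingrid — refutes (i).
Summary (ii) focuses "on Tuesday" (the setting); background same agent, thing, recipient (Henrik / the blueprint / Rahul). Fact (4) matches that background with setting = on Monday — refutes (ii).

3, 4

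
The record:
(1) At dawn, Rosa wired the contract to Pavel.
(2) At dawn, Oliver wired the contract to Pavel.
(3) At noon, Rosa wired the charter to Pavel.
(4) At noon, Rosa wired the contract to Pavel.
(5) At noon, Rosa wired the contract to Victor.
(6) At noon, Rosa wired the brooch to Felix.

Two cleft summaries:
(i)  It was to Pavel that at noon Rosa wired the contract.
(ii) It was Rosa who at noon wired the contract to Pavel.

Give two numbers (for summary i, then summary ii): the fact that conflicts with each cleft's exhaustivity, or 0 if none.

Summary (i) focuses "Pavel" (the recipient); background Rosa as agent and the contract as thing and at noon as setting. Fact (5) matches that background with recipient = Victor — refutes (i).
Summary (ii) focuses "Rosa" (the agent); background the contract as thing and Pavel as recipient and at noon as setting. No fact matches that background with a different agent, so 0.

5, 0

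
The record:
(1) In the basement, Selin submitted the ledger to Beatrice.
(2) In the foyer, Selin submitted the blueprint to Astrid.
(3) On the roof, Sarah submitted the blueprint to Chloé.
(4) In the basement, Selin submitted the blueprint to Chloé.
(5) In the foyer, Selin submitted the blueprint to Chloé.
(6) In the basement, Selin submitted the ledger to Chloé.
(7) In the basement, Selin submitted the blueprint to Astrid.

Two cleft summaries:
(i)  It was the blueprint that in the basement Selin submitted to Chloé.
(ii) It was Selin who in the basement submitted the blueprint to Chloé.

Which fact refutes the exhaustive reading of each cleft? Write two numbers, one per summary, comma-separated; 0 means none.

6, 0

Summary (i) focuses "the blueprint" (the thing); background Selin as agent and Chloé as recipient and in the basement as setting. Fact (6) matches that background with thing = the ledger — refutes (i).
Summary (ii) focuses "Selin" (the agent); background the blueprint as thing and Chloé as recipient and in the basement as setting. No fact matches that background with a different agent, so 0.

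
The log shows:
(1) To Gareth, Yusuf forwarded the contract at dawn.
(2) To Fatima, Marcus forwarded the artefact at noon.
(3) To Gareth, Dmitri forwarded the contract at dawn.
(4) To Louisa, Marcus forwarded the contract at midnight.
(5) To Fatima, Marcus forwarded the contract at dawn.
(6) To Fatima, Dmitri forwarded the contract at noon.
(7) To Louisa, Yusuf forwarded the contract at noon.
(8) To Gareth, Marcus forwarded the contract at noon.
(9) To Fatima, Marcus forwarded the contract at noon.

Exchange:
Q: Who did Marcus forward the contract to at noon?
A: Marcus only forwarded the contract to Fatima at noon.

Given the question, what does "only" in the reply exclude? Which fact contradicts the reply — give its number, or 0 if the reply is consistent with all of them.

The question "Who did ... to ...?" targets the recipient, so in the reply the focus falls on "Fatima".
So "only" ranges over recipients; the rest (agent = Marcus, thing = the contract, setting = at noon) is presupposed.
Fact (8) keeps agent = Marcus, thing = the contract, setting = at noon but has recipient = Gareth; that refutes the reply.
(Fact (2) would refute a reading with focus on the thing — but that is not what the question asks.)

8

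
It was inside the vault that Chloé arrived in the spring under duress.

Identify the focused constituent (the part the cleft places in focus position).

In an it-cleft "It was X that/who ...", the clefted constituent X is the focus; the that/who-clause expresses the presupposed open proposition.
Here the focus is "inside the vault". The backgrounded (presupposed) material includes "Chloé", "in the spring" and "under duress".

inside the vault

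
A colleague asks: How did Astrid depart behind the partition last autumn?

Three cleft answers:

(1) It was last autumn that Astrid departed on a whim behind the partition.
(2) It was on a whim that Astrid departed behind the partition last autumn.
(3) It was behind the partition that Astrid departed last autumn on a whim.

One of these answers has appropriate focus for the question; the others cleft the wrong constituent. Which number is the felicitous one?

The question word "how" targets the manner.
Option (1) clefts "last autumn" — the time, not what was asked.
Option (2) clefts "on a whim" — that matches what the question asks about.
Option (3) clefts "behind the partition" — the location, not what was asked.
So the congruent reply is (2).

2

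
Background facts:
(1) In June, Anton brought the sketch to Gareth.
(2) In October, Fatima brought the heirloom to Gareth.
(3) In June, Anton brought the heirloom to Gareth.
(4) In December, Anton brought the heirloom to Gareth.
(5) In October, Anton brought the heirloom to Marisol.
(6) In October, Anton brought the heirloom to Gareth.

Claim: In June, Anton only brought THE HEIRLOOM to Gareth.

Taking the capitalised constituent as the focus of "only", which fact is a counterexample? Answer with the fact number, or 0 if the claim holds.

Focus (in capitals) is "the heirloom" — the thing. "Only" excludes alternative things while holding fixed Anton as agent and Gareth as recipient and in June as setting.
Fact (1) shares the background but differs in thing (the sketch) — a counterexample.

1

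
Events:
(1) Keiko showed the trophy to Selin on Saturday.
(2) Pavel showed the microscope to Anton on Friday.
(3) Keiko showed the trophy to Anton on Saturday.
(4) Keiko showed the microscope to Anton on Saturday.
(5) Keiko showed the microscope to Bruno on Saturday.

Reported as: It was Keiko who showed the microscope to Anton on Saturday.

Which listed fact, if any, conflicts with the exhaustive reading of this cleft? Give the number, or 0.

The cleft puts "Keiko" in focus and presupposes the open proposition with same thing, recipient, setting (the microscope / Anton / on Saturday).
Exhaustivity: Keiko is the only agent satisfying that background.
No listed fact matches the background with a different agent. Exhaustivity holds.

0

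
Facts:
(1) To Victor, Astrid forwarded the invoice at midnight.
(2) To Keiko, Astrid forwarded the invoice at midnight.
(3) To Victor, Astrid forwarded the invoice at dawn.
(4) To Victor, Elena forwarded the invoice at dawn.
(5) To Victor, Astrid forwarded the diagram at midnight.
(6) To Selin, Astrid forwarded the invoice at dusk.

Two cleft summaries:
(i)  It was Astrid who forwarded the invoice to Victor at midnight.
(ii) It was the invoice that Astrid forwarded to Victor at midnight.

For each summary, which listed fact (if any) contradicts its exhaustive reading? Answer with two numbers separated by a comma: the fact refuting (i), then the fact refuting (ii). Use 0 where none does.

Summary (i) focuses "Astrid" (the agent); background the invoice as thing and Victor as recipient and at midnight as setting. No fact matches that background with a different agent, so 0.
Summary (ii) focuses "the invoice" (the thing); background Astrid as agent and Victor as recipient and at midnight as setting. Fact (5) matches that background with thing = the diagram — refutes (ii).

0, 5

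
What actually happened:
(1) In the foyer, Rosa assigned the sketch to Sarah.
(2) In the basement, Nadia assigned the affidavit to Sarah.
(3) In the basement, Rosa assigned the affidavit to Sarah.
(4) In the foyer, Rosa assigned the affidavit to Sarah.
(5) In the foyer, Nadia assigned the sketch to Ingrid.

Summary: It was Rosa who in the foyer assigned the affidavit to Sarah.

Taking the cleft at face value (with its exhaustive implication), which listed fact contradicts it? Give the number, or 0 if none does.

0

The cleft puts "Rosa" in focus and presupposes the open proposition with thing = the affidavit, recipient = Sarah, setting = in the foyer.
The exhaustive reading says no other agent fits that background.
Every other fact differs from the presupposition on some backgrounded slot, so none challenges the exhaustivity.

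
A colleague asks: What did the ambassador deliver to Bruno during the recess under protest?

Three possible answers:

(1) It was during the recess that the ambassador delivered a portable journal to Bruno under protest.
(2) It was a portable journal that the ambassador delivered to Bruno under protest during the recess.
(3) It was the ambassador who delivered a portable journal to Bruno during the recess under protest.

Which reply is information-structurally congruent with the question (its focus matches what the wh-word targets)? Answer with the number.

2

The question word "what" targets the direct object.
Option (1) clefts "during the recess" — the time, not what was asked.
Option (2) clefts "a portable journal" — that matches what the question asks about.
Option (3) clefts "the ambassador" — the subject (agent), not what was asked.
So the congruent reply is (2).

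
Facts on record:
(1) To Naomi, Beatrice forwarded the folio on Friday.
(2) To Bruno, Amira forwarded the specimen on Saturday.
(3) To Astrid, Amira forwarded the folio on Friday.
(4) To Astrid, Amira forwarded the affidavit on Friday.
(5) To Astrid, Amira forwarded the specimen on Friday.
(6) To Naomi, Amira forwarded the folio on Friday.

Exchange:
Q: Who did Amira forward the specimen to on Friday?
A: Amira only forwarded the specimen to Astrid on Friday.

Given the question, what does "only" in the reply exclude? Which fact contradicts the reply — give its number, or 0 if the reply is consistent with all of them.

0

Answering "Who did ... to ...?" puts focus on the recipient — here, "Astrid".
So "only" ranges over recipients; the rest (Amira as agent and the specimen as thing and on Friday as setting) is presupposed.
No listed fact shares that background with another recipient. Nothing contradicts the reply.
(Fact (3) would refute a reading with focus on the thing — but that is not what the question asks.)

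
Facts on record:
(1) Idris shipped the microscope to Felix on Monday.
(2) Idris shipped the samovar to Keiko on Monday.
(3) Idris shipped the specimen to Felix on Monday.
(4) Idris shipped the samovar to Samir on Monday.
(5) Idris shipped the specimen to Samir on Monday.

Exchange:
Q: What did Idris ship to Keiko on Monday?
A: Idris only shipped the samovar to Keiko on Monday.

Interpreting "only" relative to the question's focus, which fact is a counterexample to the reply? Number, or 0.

0

Answering "What did ...?" puts focus on the thing — here, "the samovar".
So "only" ranges over things; the rest (same agent, recipient, setting (Idris / Keiko / on Monday)) is presupposed.
No fact keeps same agent, recipient, setting (Idris / Keiko / on Monday) while changing the thing; every other fact differs on something backgrounded. The reply stands.
(Fact (4) would refute a reading with focus on the recipient — but that is not what the question asks.)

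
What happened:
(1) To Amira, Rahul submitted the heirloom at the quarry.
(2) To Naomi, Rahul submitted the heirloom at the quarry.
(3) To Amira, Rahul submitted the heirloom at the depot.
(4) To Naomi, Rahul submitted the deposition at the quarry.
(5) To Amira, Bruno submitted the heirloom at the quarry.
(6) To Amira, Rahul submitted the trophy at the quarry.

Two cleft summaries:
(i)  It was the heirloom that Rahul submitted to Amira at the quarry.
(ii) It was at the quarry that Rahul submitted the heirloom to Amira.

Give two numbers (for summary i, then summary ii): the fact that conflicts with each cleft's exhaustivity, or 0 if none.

(i): focus "the heirloom". Looking for same agent, recipient, setting (Rahul / Amira / at the quarry) with some other thing — fact (6) has the trophy there. Refuted.
(ii): focus "at the quarry". Looking for same agent, thing, recipient (Rahul / the heirloom / Amira) with some other setting — fact (3) has at the depot there. Refuted.

6, 3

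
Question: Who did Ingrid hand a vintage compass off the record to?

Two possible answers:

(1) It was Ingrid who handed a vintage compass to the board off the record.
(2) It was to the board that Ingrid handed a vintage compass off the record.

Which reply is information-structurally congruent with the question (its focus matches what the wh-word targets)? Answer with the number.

The question word "who" targets the recipient.
Option (1) clefts "Ingrid" — the subject (agent), not what was asked.
Option (2) clefts "to the board" — that matches what the question asks about.
So the congruent reply is (2).

2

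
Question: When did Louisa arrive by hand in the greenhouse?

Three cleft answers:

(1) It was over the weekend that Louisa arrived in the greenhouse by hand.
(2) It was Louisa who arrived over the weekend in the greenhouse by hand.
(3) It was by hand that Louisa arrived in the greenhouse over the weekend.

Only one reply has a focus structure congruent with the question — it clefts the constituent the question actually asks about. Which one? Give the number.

1

The question word "when" targets the time.
Option (1) clefts "over the weekend" — that matches what the question asks about.
Option (2) clefts "Louisa" — the subject (agent), not what was asked.
Option (3) clefts "by hand" — the manner, not what was asked.
So the congruent reply is (1).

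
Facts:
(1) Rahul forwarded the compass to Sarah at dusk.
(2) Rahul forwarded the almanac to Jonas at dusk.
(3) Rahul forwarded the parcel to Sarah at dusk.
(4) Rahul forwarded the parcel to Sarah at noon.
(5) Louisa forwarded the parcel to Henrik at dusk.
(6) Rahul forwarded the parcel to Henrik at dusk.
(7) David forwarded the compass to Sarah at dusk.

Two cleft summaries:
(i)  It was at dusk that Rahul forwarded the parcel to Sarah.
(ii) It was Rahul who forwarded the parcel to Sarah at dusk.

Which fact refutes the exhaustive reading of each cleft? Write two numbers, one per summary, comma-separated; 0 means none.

4, 0

Summary (i) focuses "at dusk" (the setting); background same agent, thing, recipient (Rahul / the parcel / Sarah). Fact (4) matches that background with setting = at noon — refutes (i).
Summary (ii) focuses "Rahul" (the agent); background same thing, recipient, setting (the parcel / Sarah / at dusk). No fact matches that background with a different agent, so 0.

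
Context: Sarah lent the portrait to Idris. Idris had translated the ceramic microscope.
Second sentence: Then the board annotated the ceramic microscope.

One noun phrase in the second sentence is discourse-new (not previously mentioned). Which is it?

the board

"the ceramic microscope" in the second sentence is given — already mentioned in the context.
"the board" has no antecedent in the context; it is discourse-new.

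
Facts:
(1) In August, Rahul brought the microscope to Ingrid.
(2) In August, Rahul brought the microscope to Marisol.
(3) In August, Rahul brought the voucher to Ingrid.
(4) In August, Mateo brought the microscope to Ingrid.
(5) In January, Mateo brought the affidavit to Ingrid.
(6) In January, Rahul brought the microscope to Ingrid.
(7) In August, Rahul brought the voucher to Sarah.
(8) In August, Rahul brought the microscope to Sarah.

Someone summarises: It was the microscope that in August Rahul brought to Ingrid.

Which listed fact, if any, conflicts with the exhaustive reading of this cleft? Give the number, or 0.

3

The cleft puts "the microscope" in focus and presupposes the open proposition with same agent, recipient, setting (Rahul / Ingrid / in August).
The exhaustive reading says no other thing fits that background.
Fact (3) shares the background but with thing = the voucher; exhaustivity is violated.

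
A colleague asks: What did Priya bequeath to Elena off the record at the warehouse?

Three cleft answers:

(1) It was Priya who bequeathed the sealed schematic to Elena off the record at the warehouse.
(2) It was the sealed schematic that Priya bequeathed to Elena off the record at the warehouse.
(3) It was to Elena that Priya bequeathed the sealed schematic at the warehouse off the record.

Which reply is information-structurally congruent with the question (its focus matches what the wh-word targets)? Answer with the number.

The question word "what" targets the direct object.
Option (1) clefts "Priya" — the subject (agent), not what was asked.
Option (2) clefts "the sealed schematic" — that matches what the question asks about.
Option (3) clefts "to Elena" — the recipient, not what was asked.
So the congruent reply is (2).

2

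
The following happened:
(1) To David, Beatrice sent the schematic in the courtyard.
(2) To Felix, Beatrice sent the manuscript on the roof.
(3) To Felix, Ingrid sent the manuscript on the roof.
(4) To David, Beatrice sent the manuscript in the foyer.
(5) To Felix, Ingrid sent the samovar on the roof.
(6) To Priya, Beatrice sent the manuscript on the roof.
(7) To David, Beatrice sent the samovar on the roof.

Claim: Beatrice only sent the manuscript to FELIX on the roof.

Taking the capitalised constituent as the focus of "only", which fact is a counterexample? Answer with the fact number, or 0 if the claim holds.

6

The capitals mark "Felix" as focus. So "only" rules out other recipients, with the rest (agent = Beatrice, thing = the manuscript, setting = on the roof) as background.
Fact (6) shares the background but differs in recipient (Priya) — a counterexample.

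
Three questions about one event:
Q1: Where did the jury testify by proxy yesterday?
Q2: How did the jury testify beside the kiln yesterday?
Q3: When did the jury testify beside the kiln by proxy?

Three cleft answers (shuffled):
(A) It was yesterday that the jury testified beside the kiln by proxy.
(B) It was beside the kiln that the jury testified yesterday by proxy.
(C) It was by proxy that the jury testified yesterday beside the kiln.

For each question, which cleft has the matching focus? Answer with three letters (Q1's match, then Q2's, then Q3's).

BCA

Q1 asks about the location; cleft (B) focuses "beside the kiln", which is the location — so Q1 → B.
Q2 asks about the manner; cleft (C) focuses "by proxy", which is the manner — so Q2 → C.
Q3 asks about the time; cleft (A) focuses "yesterday", which is the time — so Q3 → A.
Mapping: Q1→B, Q2→C, Q3→A.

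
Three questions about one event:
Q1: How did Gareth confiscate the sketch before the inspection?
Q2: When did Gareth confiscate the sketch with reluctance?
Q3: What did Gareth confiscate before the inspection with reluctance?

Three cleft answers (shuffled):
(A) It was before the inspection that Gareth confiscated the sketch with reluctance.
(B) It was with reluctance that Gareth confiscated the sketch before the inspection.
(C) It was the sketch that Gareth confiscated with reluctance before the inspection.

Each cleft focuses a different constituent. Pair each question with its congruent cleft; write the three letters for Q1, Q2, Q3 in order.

BAC

Q1 asks about the manner; cleft (B) focuses "with reluctance", which is the manner — so Q1 → B.
Q2 asks about the time; cleft (A) focuses "before the inspection", which is the time — so Q2 → A.
Q3 asks about the direct object; cleft (C) focuses "the sketch", which is the direct object — so Q3 → C.
Mapping: Q1→B, Q2→A, Q3→C.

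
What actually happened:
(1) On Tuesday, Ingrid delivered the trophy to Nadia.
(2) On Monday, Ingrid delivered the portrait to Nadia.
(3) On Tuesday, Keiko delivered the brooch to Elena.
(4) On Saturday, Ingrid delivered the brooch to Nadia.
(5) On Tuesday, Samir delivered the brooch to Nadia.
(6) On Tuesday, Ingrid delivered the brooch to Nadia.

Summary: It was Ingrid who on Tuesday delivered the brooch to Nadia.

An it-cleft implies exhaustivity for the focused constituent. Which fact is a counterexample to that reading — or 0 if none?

5

Focus of the cleft: "Ingrid" (the agent). Presupposed background: the brooch as thing and Nadia as recipient and on Tuesday as setting.
Exhaustivity: Ingrid is the only agent satisfying that background.
Fact (5) shares the background but with agent = Samir; exhaustivity is violated.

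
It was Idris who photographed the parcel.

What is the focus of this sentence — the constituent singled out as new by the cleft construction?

Idris

In an it-cleft "It was X that/who ...", the clefted constituent X is the focus; the that/who-clause expresses the presupposed open proposition.
Here the focus is "Idris". The backgrounded (presupposed) material includes "the parcel".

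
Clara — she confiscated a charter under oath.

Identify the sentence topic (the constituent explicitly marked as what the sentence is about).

Clara

The construction explicitly marks "Clara" as what the sentence is about — the topic.
The remainder of the clause is the comment (what is said about the topic).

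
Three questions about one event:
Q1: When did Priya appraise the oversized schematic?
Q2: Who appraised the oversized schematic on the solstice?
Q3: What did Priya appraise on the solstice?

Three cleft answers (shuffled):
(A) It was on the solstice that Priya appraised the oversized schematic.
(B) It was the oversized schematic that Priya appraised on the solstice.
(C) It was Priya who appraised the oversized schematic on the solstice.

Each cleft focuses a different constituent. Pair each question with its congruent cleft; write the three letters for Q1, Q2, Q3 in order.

ACB

Q1 asks about the time; cleft (A) focuses "on the solstice", which is the time — so Q1 → A.
Q2 asks about the subject (agent); cleft (C) focuses "Priya", which is the subject (agent) — so Q2 → C.
Q3 asks about the direct object; cleft (B) focuses "the oversized schematic", which is the direct object — so Q3 → B.
Mapping: Q1→A, Q2→C, Q3→B.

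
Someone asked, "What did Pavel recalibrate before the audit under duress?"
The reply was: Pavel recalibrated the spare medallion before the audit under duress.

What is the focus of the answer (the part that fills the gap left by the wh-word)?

The wh-word "what" asks about the direct object.
In the answer, "Pavel", "under duress" and "before the audit" are given — repeated from the question.
The constituent filling the direct object gap is "the spare medallion"; that is the focus and would carry nuclear stress.

the spare medallion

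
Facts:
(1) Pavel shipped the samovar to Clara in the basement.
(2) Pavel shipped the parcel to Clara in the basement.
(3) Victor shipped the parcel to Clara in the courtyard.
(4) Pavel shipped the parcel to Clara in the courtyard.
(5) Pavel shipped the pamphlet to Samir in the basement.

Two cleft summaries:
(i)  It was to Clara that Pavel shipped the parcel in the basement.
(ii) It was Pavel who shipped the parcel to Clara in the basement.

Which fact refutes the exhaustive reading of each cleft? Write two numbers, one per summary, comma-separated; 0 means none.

(i): focus "Clara". No fact shares agent = Pavel, thing = the parcel, setting = in the basement with a different recipient. 0.
(ii): focus "Pavel". No fact shares thing = the parcel, recipient = Clara, setting = in the basement with a different agent. 0.

0, 0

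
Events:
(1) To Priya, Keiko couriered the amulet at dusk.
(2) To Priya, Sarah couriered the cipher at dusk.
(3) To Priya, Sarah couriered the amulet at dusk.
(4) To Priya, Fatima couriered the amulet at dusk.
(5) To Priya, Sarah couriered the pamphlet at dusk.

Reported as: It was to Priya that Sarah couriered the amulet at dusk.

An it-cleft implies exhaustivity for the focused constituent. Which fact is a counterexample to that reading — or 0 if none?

0

Focus of the cleft: "Priya" (the recipient). Presupposed background: same agent, thing, setting (Sarah / the amulet / at dusk).
Exhaustivity: Priya is the only recipient satisfying that background.
Every other fact differs from the presupposition on some backgrounded slot, so none challenges the exhaustivity.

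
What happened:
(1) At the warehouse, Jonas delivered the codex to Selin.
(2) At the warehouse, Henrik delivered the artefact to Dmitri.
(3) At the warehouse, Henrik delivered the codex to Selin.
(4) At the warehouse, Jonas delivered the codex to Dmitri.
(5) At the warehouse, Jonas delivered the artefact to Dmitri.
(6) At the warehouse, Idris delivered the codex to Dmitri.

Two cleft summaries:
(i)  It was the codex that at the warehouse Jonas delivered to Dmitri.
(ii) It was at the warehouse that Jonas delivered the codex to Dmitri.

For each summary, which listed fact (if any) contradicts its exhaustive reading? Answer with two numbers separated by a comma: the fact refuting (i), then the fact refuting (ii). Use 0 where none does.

(i): focus "the codex". Looking for same agent, recipient, setting (Jonas / Dmitri / at the warehouse) with some other thing — fact (5) has the artefact there. Refuted.
(ii): focus "at the warehouse". No fact shares same agent, thing, recipient (Jonas / the codex / Dmitri) with a different setting. 0.

5, 0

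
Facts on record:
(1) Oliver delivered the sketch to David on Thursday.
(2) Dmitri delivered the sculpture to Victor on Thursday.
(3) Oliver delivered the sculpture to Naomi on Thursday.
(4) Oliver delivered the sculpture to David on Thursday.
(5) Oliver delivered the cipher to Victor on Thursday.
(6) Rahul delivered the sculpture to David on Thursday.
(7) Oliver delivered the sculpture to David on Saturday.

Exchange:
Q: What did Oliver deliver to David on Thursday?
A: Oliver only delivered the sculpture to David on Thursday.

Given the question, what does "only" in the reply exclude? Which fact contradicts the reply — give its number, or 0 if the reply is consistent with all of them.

1

Answering "What did ...?" puts focus on the thing — here, "the sculpture".
"Only" then excludes alternative things while the background — agent = Oliver, recipient = David, setting = on Thursday — is held fixed.
Fact (1) shares the background with a different thing (the sketch) — counterexample.
(Fact (7) would refute a reading with focus on the setting — but that is not what the question asks.)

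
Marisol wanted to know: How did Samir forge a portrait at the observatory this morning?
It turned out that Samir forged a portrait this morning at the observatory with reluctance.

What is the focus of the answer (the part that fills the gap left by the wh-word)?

The wh-word "how" asks about the manner.
In the answer, "Samir", "a portrait", "this morning" and "at the observatory" are given — repeated from the question.
The constituent filling the manner gap is "with reluctance"; that is the focus and would carry nuclear stress.

with reluctance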